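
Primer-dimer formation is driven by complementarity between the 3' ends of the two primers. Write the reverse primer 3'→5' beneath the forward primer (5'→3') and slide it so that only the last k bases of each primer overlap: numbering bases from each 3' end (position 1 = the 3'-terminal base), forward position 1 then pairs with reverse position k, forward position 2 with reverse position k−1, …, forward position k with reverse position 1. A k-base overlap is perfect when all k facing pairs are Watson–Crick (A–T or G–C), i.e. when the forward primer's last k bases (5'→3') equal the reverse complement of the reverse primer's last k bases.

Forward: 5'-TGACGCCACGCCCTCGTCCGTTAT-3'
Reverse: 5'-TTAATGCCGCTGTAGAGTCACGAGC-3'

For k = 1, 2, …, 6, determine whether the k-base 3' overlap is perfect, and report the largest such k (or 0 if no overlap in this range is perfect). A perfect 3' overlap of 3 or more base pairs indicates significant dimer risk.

Longest perfect overlap: 0 complementary base pairs; below the dimer-risk threshold (threshold 3).

Last 6 bases (5'→3') — forward …CGTTAT, reverse …ACGAGC.
Reverse complement of the reverse primer's last 6 bases: GCTCGT; its first k bases are the reverse complement of the reverse primer's last k bases, so a perfect k-base overlap needs the forward primer's last k bases to equal them.
Comparing (forward last k vs required): k=1: T vs G ✗; k=2: AT vs GC ✗; k=3: TAT vs GCT ✗; k=4: TTAT vs GCTC ✗; k=5: GTTAT vs GCTCG ✗; k=6: CGTTAT vs GCTCGT ✗.
No overlap length from 1 to 6 is perfect, so the longest perfect 3' overlap is 0.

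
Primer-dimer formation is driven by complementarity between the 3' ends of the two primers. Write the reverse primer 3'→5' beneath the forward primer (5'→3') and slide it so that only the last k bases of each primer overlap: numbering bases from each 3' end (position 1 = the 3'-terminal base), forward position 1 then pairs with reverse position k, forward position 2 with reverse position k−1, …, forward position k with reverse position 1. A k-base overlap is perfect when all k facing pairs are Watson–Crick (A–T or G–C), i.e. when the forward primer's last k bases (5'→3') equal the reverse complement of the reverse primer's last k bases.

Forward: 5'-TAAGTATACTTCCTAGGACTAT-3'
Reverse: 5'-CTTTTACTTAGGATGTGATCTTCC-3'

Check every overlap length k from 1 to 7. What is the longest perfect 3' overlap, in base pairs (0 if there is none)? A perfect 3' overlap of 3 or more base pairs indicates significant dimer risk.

Longest perfect overlap: 0 complementary base pairs; below the dimer-risk threshold (threshold 3).

Last 7 bases (5'→3') — forward …GGACTAT, reverse …ATCTTCC.
Reverse complement of the reverse primer's last 7 bases: GGAAGAT; its first k bases are the reverse complement of the reverse primer's last k bases, so a perfect k-base overlap needs the forward primer's last k bases to equal them.
Comparing (forward last k vs required): k=1: T vs G ✗; k=2: AT vs GG ✗; k=3: TAT vs GGA ✗; k=4: CTAT vs GGAA ✗; k=5: ACTAT vs GGAAG ✗; k=6: GACTAT vs GGAAGA ✗; k=7: GGACTAT vs GGAAGAT ✗.
No overlap length from 1 to 7 is perfect, so the longest perfect 3' overlap is 0.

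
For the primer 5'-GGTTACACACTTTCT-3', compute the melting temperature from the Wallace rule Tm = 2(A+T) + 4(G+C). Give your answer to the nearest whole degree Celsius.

42°C

Base counts: A=3, T=6, G=2, C=4 (length 15).
Tm = 2·(3+6) + 4·(2+4) = 2·9 + 4·6 = 18 + 24 = 42°C.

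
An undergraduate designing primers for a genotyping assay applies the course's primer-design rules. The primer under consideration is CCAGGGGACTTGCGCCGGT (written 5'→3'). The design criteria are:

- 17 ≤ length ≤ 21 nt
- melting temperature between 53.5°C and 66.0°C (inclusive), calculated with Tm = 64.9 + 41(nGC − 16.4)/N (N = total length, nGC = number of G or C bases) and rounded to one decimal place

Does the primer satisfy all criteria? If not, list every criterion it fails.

Base counts: A=2, T=3, G=8, C=6 (length 19).
length: length 19 ✓
Tm: Tm = 64.9 + 41·(14 − 16.4)/19 = 59.7°C ✓

Meets all criteria.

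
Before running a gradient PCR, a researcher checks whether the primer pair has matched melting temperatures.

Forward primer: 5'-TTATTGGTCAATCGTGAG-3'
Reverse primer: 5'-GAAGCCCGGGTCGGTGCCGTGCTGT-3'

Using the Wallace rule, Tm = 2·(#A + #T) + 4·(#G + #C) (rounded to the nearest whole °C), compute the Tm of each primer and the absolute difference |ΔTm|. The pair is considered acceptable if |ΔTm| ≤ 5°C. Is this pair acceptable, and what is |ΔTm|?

|ΔTm| = 36°C; the pair is not acceptable.

Forward: A=4 T=7 G=5 C=2 → Tm = 2·11 + 4·7 = 50°C.
Reverse: A=2 T=5 G=11 C=7 → Tm = 2·7 + 4·18 = 86°C.
|ΔTm| = |50 − 86| = 36°C, > 5°C.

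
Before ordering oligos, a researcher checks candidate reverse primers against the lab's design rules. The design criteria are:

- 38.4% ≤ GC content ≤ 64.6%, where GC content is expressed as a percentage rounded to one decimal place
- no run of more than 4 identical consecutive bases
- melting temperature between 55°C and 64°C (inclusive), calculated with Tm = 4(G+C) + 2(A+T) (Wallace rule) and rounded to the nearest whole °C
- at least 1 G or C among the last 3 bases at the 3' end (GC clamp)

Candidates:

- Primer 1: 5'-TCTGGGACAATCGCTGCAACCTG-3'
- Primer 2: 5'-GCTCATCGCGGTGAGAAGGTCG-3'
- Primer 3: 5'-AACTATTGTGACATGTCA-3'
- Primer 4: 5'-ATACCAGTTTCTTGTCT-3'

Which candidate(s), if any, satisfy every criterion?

None of the candidates satisfy all criteria.

Primer 1 (23 nt, A=5 T=5 G=6 C=7): GC 13/23 = 56.5% ✓; longest run = 3 ✓; Tm = 2·10 + 4·13 = 72°C, outside 55–64°C ✗; 3' end CTG has 2 G/C ✓ — fails.
Primer 2 (22 nt, A=4 T=4 G=9 C=5): GC 14/22 = 63.6% ✓; longest run = 2 ✓; Tm = 2·8 + 4·14 = 72°C, outside 55–64°C ✗; 3' end TCG has 2 G/C ✓ — fails.
Primer 3 (18 nt, A=6 T=6 G=3 C=3): GC 6/18 = 33.3%, outside 38.4–64.6% ✗; longest run = 2 ✓; Tm = 2·12 + 4·6 = 48°C, outside 55–64°C ✗; 3' end TCA has 1 G/C ✓ — fails.
Primer 4 (17 nt, A=3 T=8 G=2 C=4): GC 6/17 = 35.3%, outside 38.4–64.6% ✗; longest run = 3 ✓; Tm = 2·11 + 4·6 = 46°C, outside 55–64°C ✗; 3' end TCT has 1 G/C ✓ — fails.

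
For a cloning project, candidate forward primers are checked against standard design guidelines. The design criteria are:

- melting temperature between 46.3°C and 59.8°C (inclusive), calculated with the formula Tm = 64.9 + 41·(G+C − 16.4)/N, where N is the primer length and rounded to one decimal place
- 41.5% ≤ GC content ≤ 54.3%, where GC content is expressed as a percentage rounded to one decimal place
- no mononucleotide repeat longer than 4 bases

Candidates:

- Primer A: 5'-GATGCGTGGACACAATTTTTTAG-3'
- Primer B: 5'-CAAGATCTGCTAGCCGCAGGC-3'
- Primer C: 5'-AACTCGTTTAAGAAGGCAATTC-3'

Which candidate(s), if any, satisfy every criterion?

None of the candidates satisfy all criteria.

Primer A (23 nt, A=6 T=8 G=6 C=3): Tm = 64.9 + 41·(9 − 16.4)/23 = 51.7°C ✓; GC 9/23 = 39.1%, outside 41.5–54.3% ✗; longest run = 6, exceeds 4 ✗ — fails.
Primer B (21 nt, A=5 T=3 G=6 C=7): Tm = 64.9 + 41·(13 − 16.4)/21 = 58.3°C ✓; GC 13/21 = 61.9%, outside 41.5–54.3% ✗; longest run = 2 ✓ — fails.
Primer C (22 nt, A=8 T=6 G=4 C=4): Tm = 64.9 + 41·(8 − 16.4)/22 = 49.2°C ✓; GC 8/22 = 36.4%, outside 41.5–54.3% ✗; longest run = 3 ✓ — fails.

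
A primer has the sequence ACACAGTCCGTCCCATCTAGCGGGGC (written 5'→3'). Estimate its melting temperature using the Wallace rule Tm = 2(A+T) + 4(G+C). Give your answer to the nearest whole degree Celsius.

Base counts: A=5, T=4, G=7, C=10 (length 26).
Tm = 2·(5+4) + 4·(7+10) = 2·9 + 4·17 = 18 + 68 = 86°C.

86°C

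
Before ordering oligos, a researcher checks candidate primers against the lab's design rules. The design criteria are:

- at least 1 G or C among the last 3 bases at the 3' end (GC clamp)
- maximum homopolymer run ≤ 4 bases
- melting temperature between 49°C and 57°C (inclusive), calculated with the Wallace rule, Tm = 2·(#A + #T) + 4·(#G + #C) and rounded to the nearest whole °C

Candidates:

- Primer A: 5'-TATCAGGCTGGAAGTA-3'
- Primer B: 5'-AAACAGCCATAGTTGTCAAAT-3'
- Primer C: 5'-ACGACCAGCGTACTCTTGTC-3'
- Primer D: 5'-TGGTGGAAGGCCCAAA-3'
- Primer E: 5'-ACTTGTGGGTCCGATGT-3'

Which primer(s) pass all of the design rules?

Primer E only.

Primer A (16 nt, A=5 T=4 G=5 C=2): 3' end GTA has 1 G/C ✓; longest run = 2 ✓; Tm = 2·9 + 4·7 = 46°C, outside 49–57°C ✗ — fails.
Primer B (21 nt, A=9 T=5 G=3 C=4): 3' end AAT has 0 G/C, need ≥1 ✗; longest run = 3 ✓; Tm = 2·14 + 4·7 = 56°C ✓ — fails.
Primer C (20 nt, A=4 T=5 G=4 C=7): 3' end GTC has 2 G/C ✓; longest run = 2 ✓; Tm = 2·9 + 4·11 = 62°C, outside 49–57°C ✗ — fails.
Primer D (16 nt, A=5 T=2 G=6 C=3): 3' end AAA has 0 G/C, need ≥1 ✗; longest run = 3 ✓; Tm = 2·7 + 4·9 = 50°C ✓ — fails.
Primer E (17 nt, A=2 T=6 G=6 C=3): 3' end TGT has 1 G/C ✓; longest run = 3 ✓; Tm = 2·8 + 4·9 = 52°C ✓ — passes.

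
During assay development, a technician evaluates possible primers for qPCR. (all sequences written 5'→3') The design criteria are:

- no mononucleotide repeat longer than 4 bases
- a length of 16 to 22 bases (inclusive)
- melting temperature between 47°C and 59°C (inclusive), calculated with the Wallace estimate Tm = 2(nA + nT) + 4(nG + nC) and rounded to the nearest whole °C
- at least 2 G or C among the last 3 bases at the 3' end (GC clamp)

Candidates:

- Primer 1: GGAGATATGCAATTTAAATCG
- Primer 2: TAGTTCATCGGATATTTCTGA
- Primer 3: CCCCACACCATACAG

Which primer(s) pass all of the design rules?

Primer 1 only.

Primer 1 (21 nt, A=8 T=6 G=5 C=2): longest run = 3 ✓; length 21 ✓; Tm = 2·14 + 4·7 = 56°C ✓; 3' end TCG has 2 G/C ✓ — passes.
Primer 2 (21 nt, A=5 T=9 G=4 C=3): longest run = 3 ✓; length 21 ✓; Tm = 2·14 + 4·7 = 56°C ✓; 3' end TGA has 1 G/C, need ≥2 ✗ — fails.
Primer 3 (15 nt, A=5 T=1 G=1 C=8): longest run = 4 ✓; length 15, outside 16–22 ✗; Tm = 2·6 + 4·9 = 48°C ✓; 3' end CAG has 2 G/C ✓ — fails.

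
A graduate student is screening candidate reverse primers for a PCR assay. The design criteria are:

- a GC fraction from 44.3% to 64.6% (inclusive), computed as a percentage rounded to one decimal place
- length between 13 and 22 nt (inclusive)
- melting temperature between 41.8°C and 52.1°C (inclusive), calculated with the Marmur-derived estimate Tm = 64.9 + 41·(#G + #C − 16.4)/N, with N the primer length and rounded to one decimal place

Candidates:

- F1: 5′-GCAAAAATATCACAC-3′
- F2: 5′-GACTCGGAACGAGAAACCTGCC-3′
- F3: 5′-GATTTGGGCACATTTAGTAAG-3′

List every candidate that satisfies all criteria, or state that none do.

F1 (15 nt, A=8 T=2 G=1 C=4): GC 5/15 = 33.3%, outside 44.3–64.6% ✗; length 15 ✓; Tm = 64.9 + 41·(5 − 16.4)/15 = 33.7°C, outside 41.8–52.1°C ✗ — fails.
F2 (22 nt, A=7 T=2 G=6 C=7): GC 13/22 = 59.1% ✓; length 22 ✓; Tm = 64.9 + 41·(13 − 16.4)/22 = 58.6°C, outside 41.8–52.1°C ✗ — fails.
F3 (21 nt, A=6 T=7 G=6 C=2): GC 8/21 = 38.1%, outside 44.3–64.6% ✗; length 21 ✓; Tm = 64.9 + 41·(8 − 16.4)/21 = 48.5°C ✓ — fails.

None of the candidates satisfy all criteria.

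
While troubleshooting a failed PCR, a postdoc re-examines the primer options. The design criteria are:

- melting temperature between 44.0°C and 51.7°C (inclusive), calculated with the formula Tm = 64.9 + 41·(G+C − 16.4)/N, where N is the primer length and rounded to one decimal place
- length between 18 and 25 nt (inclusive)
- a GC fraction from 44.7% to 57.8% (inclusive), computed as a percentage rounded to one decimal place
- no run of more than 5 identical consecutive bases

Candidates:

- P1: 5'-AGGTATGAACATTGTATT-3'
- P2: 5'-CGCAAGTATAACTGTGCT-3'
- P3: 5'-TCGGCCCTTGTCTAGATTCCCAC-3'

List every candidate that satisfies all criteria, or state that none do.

None of the candidates satisfy all criteria.

P1 (18 nt, A=6 T=7 G=4 C=1): Tm = 64.9 + 41·(5 − 16.4)/18 = 38.9°C, outside 44.0–51.7°C ✗; length 18 ✓; GC 5/18 = 27.8%, outside 44.7–57.8% ✗; longest run = 2 ✓ — fails.
P2 (18 nt, A=5 T=5 G=4 C=4): Tm = 64.9 + 41·(8 − 16.4)/18 = 45.8°C ✓; length 18 ✓; GC 8/18 = 44.4%, outside 44.7–57.8% ✗; longest run = 2 ✓ — fails.
P3 (23 nt, A=3 T=7 G=4 C=9): Tm = 64.9 + 41·(13 − 16.4)/23 = 58.8°C, outside 44.0–51.7°C ✗; length 23 ✓; GC 13/23 = 56.5% ✓; longest run = 3 ✓ — fails.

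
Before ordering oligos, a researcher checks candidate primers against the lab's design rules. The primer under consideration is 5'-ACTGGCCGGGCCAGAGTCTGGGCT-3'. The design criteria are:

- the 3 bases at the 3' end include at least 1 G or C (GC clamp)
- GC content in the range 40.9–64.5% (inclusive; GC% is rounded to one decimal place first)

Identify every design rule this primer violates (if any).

Base counts: A=3, T=4, G=10, C=7 (length 24).
GC clamp: 3' end GCT has 2 G/C ✓
GC content: GC 17/24 = 70.8%, outside 40.9–64.5% ✗

Fails: GC content.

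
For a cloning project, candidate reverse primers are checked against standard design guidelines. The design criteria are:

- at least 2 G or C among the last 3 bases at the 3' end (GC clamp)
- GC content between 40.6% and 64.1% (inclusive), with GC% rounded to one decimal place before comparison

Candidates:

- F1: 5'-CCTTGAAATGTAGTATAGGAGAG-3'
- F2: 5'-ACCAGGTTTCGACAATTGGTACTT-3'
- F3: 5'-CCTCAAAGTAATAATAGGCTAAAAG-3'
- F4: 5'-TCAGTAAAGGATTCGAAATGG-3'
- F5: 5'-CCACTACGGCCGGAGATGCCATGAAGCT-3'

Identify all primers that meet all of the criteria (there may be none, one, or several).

F5 only.

F1 (23 nt, A=8 T=6 G=7 C=2): 3' end GAG has 2 G/C ✓; GC 9/23 = 39.1%, outside 40.6–64.1% ✗ — fails.
F2 (24 nt, A=6 T=8 G=5 C=5): 3' end CTT has 1 G/C, need ≥2 ✗; GC 10/24 = 41.7% ✓ — fails.
F3 (25 nt, A=12 T=5 G=4 C=4): 3' end AAG has 1 G/C, need ≥2 ✗; GC 8/25 = 32.0%, outside 40.6–64.1% ✗ — fails.
F4 (21 nt, A=8 T=5 G=6 C=2): 3' end TGG has 2 G/C ✓; GC 8/21 = 38.1%, outside 40.6–64.1% ✗ — fails.
F5 (28 nt, A=7 T=4 G=8 C=9): 3' end GCT has 2 G/C ✓; GC 17/28 = 60.7% ✓ — passes.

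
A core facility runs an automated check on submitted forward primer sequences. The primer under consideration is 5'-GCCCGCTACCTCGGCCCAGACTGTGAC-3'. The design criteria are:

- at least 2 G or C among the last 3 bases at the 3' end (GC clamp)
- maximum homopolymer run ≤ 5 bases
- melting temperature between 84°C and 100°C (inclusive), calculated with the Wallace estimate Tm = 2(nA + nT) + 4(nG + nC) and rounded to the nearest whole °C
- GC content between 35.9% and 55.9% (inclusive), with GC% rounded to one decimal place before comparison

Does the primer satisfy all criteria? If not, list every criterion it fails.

Base counts: A=4, T=4, G=7, C=12 (length 27).
GC clamp: 3' end GAC has 2 G/C ✓
homopolymer run: longest run = 3 ✓
Tm: Tm = 2·8 + 4·19 = 92°C ✓
GC content: GC 19/27 = 70.4%, outside 35.9–55.9% ✗

Fails: GC content.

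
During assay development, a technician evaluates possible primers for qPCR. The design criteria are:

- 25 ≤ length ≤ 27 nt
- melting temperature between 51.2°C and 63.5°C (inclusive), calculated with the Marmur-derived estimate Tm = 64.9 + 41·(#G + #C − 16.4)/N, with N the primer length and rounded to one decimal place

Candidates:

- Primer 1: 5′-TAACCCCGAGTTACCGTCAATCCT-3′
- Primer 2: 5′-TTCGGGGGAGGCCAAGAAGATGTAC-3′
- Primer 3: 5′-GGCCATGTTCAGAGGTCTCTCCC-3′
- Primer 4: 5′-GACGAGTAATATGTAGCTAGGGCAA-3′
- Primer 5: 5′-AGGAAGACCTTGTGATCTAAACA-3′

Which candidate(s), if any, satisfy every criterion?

Primer 2 and Primer 4.

Primer 1 (24 nt, A=6 T=6 G=3 C=9): length 24, outside 25–27 ✗; Tm = 64.9 + 41·(12 − 16.4)/24 = 57.4°C ✓ — fails.
Primer 2 (25 nt, A=7 T=4 G=10 C=4): length 25 ✓; Tm = 64.9 + 41·(14 − 16.4)/25 = 61.0°C ✓ — passes.
Primer 3 (23 nt, A=3 T=6 G=6 C=8): length 23, outside 25–27 ✗; Tm = 64.9 + 41·(14 − 16.4)/23 = 60.6°C ✓ — fails.
Primer 4 (25 nt, A=9 T=5 G=8 C=3): length 25 ✓; Tm = 64.9 + 41·(11 − 16.4)/25 = 56.0°C ✓ — passes.
Primer 5 (23 nt, A=9 T=5 G=5 C=4): length 23, outside 25–27 ✗; Tm = 64.9 + 41·(9 − 16.4)/23 = 51.7°C ✓ — fails.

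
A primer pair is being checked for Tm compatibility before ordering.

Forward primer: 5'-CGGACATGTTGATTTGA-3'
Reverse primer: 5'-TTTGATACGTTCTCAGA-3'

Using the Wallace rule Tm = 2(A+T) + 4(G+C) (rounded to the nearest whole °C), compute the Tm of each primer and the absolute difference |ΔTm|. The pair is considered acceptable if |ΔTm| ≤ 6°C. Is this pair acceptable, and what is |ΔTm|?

|ΔTm| = 2°C; the pair is acceptable.

Forward: A=4 T=6 G=5 C=2 → Tm = 2·10 + 4·7 = 48°C.
Reverse: A=4 T=7 G=3 C=3 → Tm = 2·11 + 4·6 = 46°C.
|ΔTm| = |48 − 46| = 2°C, ≤ 6°C.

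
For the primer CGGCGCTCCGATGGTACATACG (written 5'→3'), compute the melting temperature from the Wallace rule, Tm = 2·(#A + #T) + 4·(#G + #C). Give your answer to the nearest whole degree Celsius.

72°C

Base counts: A=4, T=4, G=7, C=7 (length 22).
Tm = 2·(4+4) + 4·(7+7) = 2·8 + 4·14 = 16 + 56 = 72°C.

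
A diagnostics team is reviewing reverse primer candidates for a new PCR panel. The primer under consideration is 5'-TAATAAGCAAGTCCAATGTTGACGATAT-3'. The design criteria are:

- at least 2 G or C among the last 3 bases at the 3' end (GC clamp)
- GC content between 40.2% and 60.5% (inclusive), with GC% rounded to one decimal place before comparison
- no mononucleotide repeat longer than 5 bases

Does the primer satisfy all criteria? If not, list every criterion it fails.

Base counts: A=11, T=8, G=5, C=4 (length 28).
GC clamp: 3' end TAT has 0 G/C, need ≥2 ✗
GC content: GC 9/28 = 32.1%, outside 40.2–60.5% ✗
homopolymer run: longest run = 2 ✓

Fails: GC clamp, GC content.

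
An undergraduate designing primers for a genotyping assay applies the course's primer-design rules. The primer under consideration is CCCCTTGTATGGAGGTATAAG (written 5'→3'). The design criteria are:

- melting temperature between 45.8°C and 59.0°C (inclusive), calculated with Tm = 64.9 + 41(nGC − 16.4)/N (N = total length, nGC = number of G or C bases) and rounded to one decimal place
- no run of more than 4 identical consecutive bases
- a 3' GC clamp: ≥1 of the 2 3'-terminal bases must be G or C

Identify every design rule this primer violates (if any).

Meets all criteria.

Base counts: A=5, T=6, G=6, C=4 (length 21).
Tm: Tm = 64.9 + 41·(10 − 16.4)/21 = 52.4°C ✓
homopolymer run: longest run = 4 ✓
GC clamp: 3' end AG has 1 G/C ✓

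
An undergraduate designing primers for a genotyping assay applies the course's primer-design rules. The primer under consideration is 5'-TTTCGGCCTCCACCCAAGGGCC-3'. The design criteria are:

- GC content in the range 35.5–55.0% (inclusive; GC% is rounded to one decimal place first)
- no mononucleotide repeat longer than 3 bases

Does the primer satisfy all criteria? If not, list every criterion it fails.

Fails: GC content.

Base counts: A=3, T=4, G=5, C=10 (length 22).
GC content: GC 15/22 = 68.2%, outside 35.5–55.0% ✗
homopolymer run: longest run = 3 ✓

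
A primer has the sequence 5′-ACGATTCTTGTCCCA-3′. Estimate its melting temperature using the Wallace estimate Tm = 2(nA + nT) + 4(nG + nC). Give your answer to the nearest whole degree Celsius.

Base counts: A=3, T=5, G=2, C=5 (length 15).
Tm = 2·(3+5) + 4·(2+5) = 2·8 + 4·7 = 16 + 28 = 44°C.

44°C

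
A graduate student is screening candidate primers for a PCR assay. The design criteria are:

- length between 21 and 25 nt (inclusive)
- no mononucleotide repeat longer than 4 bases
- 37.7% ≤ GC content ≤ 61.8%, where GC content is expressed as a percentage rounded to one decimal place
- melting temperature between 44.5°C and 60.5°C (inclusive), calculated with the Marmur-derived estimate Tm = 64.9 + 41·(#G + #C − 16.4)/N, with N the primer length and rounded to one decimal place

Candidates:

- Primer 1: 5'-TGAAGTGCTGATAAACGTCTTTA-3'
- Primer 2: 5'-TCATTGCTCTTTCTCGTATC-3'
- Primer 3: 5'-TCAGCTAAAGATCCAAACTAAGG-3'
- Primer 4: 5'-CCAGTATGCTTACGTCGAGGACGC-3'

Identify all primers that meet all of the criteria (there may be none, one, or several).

Primer 3 only.

Primer 1 (23 nt, A=7 T=8 G=5 C=3): length 23 ✓; longest run = 3 ✓; GC 8/23 = 34.8%, outside 37.7–61.8% ✗; Tm = 64.9 + 41·(8 − 16.4)/23 = 49.9°C ✓ — fails.
Primer 2 (20 nt, A=2 T=10 G=2 C=6): length 20, outside 21–25 ✗; longest run = 3 ✓; GC 8/20 = 40.0% ✓; Tm = 64.9 + 41·(8 − 16.4)/20 = 47.7°C ✓ — fails.
Primer 3 (23 nt, A=10 T=4 G=4 C=5): length 23 ✓; longest run = 3 ✓; GC 9/23 = 39.1% ✓; Tm = 64.9 + 41·(9 − 16.4)/23 = 51.7°C ✓ — passes.
Primer 4 (24 nt, A=5 T=5 G=7 C=7): length 24 ✓; longest run = 2 ✓; GC 14/24 = 58.3% ✓; Tm = 64.9 + 41·(14 − 16.4)/24 = 60.8°C, outside 44.5–60.5°C ✗ — fails.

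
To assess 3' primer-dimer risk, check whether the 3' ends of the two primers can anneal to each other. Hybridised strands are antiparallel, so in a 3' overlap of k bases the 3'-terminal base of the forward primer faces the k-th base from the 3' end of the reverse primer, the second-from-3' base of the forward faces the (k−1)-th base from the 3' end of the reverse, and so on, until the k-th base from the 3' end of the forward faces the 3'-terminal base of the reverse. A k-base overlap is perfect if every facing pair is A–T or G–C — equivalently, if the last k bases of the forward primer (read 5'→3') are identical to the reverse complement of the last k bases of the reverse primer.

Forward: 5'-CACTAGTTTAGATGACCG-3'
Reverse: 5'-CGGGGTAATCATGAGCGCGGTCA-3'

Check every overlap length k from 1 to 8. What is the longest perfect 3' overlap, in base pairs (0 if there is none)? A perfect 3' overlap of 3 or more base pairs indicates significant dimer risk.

Longest perfect overlap: 6 complementary base pairs; significant dimer risk (threshold 3).

Last 8 bases (5'→3') — forward …GATGACCG, reverse …CGCGGTCA.
Reverse complement of the reverse primer's last 8 bases: TGACCGCG; its first k bases are the reverse complement of the reverse primer's last k bases, so a perfect k-base overlap needs the forward primer's last k bases to equal them.
Comparing (forward last k vs required): k=1: G vs T ✗; k=2: CG vs TG ✗; k=3: CCG vs TGA ✗; k=4: ACCG vs TGAC ✗; k=5: GACCG vs TGACC ✗; k=6: TGACCG vs TGACCG ✓; k=7: ATGACCG vs TGACCGC ✗; k=8: GATGACCG vs TGACCGCG ✗.
Only k = 6 is perfect, so the longest perfect 3' overlap is 6.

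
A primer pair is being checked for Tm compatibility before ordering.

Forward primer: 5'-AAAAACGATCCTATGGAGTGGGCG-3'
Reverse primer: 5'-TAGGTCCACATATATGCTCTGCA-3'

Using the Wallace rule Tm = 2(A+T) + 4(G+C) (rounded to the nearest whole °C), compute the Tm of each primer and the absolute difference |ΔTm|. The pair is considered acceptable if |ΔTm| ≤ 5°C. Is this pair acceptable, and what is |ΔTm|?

|ΔTm| = 6°C; the pair is not acceptable.

Forward: A=8 T=4 G=8 C=4 → Tm = 2·12 + 4·12 = 72°C.
Reverse: A=6 T=7 G=4 C=6 → Tm = 2·13 + 4·10 = 66°C.
|ΔTm| = |72 − 66| = 6°C, > 5°C.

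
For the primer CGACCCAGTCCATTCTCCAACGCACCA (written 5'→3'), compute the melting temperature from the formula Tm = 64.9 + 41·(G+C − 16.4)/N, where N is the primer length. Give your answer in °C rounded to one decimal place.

64.3°C

Base counts: A=7, T=4, G=3, C=13; G+C = 16, N = 27.
Tm = 64.9 + 41·(16 − 16.4)/27 = 64.9 + -16.40/27 = 64.3°C.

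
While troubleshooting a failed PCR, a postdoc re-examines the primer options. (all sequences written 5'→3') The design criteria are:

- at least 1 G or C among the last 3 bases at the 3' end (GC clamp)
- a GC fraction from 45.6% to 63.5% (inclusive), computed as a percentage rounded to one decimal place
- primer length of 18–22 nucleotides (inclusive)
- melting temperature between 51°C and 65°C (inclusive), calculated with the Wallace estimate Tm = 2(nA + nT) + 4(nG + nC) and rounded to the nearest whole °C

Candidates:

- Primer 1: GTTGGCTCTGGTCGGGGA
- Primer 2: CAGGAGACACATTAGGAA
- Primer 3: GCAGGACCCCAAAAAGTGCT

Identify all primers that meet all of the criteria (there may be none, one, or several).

Primer 1 (18 nt, A=1 T=5 G=9 C=3): 3' end GGA has 2 G/C ✓; GC 12/18 = 66.7%, outside 45.6–63.5% ✗; length 18 ✓; Tm = 2·6 + 4·12 = 60°C ✓ — fails.
Primer 2 (18 nt, A=8 T=2 G=5 C=3): 3' end GAA has 1 G/C ✓; GC 8/18 = 44.4%, outside 45.6–63.5% ✗; length 18 ✓; Tm = 2·10 + 4·8 = 52°C ✓ — fails.
Primer 3 (20 nt, A=7 T=2 G=5 C=6): 3' end GCT has 2 G/C ✓; GC 11/20 = 55.0% ✓; length 20 ✓; Tm = 2·9 + 4·11 = 62°C ✓ — passes.

Primer 3 only.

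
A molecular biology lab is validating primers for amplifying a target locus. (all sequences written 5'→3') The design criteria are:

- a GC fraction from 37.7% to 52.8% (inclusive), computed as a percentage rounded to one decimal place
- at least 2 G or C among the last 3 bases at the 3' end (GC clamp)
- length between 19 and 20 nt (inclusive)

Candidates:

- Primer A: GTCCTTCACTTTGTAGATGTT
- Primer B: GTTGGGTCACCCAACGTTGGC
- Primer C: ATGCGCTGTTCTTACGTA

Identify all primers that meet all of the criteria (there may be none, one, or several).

Primer A (21 nt, A=3 T=10 G=4 C=4): GC 8/21 = 38.1% ✓; 3' end GTT has 1 G/C, need ≥2 ✗; length 21, outside 19–20 ✗ — fails.
Primer B (21 nt, A=3 T=5 G=7 C=6): GC 13/21 = 61.9%, outside 37.7–52.8% ✗; 3' end GGC has 3 G/C ✓; length 21, outside 19–20 ✗ — fails.
Primer C (18 nt, A=3 T=7 G=4 C=4): GC 8/18 = 44.4% ✓; 3' end GTA has 1 G/C, need ≥2 ✗; length 18, outside 19–20 ✗ — fails.

None of the candidates satisfy all criteria.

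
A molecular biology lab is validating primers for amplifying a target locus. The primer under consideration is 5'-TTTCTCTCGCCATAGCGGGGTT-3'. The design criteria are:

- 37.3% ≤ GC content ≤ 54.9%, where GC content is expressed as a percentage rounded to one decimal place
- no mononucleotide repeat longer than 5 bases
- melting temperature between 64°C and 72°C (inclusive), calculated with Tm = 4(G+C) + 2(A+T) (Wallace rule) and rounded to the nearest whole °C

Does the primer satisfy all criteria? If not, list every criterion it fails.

Meets all criteria.

Base counts: A=2, T=8, G=6, C=6 (length 22).
GC content: GC 12/22 = 54.5% ✓
homopolymer run: longest run = 4 ✓
Tm: Tm = 2·10 + 4·12 = 68°C ✓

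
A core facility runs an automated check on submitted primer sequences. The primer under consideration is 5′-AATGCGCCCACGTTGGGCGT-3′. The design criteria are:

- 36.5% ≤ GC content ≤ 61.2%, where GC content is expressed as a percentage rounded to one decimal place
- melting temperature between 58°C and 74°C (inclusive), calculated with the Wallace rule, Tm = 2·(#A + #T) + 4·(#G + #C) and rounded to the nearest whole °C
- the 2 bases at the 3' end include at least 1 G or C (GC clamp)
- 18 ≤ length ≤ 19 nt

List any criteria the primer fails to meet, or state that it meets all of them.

Base counts: A=3, T=4, G=7, C=6 (length 20).
GC content: GC 13/20 = 65.0%, outside 36.5–61.2% ✗
Tm: Tm = 2·7 + 4·13 = 66°C ✓
GC clamp: 3' end GT has 1 G/C ✓
length: length 20, outside 18–19 ✗

Fails: GC content, length.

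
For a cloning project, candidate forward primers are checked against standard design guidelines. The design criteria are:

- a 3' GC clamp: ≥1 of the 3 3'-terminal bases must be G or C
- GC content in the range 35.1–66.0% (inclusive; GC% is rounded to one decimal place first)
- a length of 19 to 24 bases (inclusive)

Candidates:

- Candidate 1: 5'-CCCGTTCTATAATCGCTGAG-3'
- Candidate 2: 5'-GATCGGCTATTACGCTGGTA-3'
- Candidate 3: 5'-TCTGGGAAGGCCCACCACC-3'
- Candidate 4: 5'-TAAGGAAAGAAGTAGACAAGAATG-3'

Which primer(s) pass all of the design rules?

Candidate 1 (20 nt, A=4 T=6 G=4 C=6): 3' end GAG has 2 G/C ✓; GC 10/20 = 50.0% ✓; length 20 ✓ — passes.
Candidate 2 (20 nt, A=4 T=6 G=6 C=4): 3' end GTA has 1 G/C ✓; GC 10/20 = 50.0% ✓; length 20 ✓ — passes.
Candidate 3 (19 nt, A=4 T=2 G=5 C=8): 3' end ACC has 2 G/C ✓; GC 13/19 = 68.4%, outside 35.1–66.0% ✗; length 19 ✓ — fails.
Candidate 4 (24 nt, A=13 T=3 G=7 C=1): 3' end ATG has 1 G/C ✓; GC 8/24 = 33.3%, outside 35.1–66.0% ✗; length 24 ✓ — fails.

Candidate 1 and Candidate 2.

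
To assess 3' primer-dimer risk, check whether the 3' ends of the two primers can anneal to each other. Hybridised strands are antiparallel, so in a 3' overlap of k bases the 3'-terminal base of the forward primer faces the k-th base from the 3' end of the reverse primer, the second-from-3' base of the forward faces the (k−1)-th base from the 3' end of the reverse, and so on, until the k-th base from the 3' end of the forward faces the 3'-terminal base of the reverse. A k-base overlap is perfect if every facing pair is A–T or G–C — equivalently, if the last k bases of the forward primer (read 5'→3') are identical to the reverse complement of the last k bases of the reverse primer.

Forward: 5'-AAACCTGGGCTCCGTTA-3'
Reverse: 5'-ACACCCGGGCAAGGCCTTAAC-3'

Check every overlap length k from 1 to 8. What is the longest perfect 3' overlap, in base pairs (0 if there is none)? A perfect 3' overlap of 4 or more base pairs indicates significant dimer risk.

Last 8 bases (5'→3') — forward …CTCCGTTA, reverse …GCCTTAAC.
Reverse complement of the reverse primer's last 8 bases: GTTAAGGC; its first k bases are the reverse complement of the reverse primer's last k bases, so a perfect k-base overlap needs the forward primer's last k bases to equal them.
Comparing (forward last k vs required): k=1: A vs G ✗; k=2: TA vs GT ✗; k=3: TTA vs GTT ✗; k=4: GTTA vs GTTA ✓; k=5: CGTTA vs GTTAA ✗; k=6: CCGTTA vs GTTAAG ✗; k=7: TCCGTTA vs GTTAAGG ✗; k=8: CTCCGTTA vs GTTAAGGC ✗.
Only k = 4 is perfect, so the longest perfect 3' overlap is 4.

Longest perfect overlap: 4 complementary base pairs; significant dimer risk (threshold 4).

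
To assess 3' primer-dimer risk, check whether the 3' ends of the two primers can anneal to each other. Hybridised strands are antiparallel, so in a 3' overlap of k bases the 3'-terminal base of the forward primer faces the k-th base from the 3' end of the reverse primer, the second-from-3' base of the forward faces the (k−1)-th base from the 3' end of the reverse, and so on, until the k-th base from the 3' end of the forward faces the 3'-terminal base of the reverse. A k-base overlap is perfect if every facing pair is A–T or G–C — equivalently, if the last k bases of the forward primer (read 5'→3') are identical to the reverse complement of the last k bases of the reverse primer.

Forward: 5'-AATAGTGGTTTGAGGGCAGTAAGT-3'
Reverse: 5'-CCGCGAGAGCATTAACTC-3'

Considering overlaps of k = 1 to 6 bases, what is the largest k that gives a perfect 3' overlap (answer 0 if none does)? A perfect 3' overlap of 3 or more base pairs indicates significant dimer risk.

Longest perfect overlap: 0 complementary base pairs; below the dimer-risk threshold (threshold 3).

Last 6 bases (5'→3') — forward …GTAAGT, reverse …TAACTC.
Reverse complement of the reverse primer's last 6 bases: GAGTTA; its first k bases are the reverse complement of the reverse primer's last k bases, so a perfect k-base overlap needs the forward primer's last k bases to equal them.
Comparing (forward last k vs required): k=1: T vs G ✗; k=2: GT vs GA ✗; k=3: AGT vs GAG ✗; k=4: AAGT vs GAGT ✗; k=5: TAAGT vs GAGTT ✗; k=6: GTAAGT vs GAGTTA ✗.
No overlap length from 1 to 6 is perfect, so the longest perfect 3' overlap is 0.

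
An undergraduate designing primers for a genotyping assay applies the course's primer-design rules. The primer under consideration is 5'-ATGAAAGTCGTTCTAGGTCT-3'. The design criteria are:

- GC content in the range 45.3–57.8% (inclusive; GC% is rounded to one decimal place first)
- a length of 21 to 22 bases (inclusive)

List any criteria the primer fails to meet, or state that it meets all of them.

Base counts: A=5, T=7, G=5, C=3 (length 20).
GC content: GC 8/20 = 40.0%, outside 45.3–57.8% ✗
length: length 20, outside 21–22 ✗

Fails: GC content, length.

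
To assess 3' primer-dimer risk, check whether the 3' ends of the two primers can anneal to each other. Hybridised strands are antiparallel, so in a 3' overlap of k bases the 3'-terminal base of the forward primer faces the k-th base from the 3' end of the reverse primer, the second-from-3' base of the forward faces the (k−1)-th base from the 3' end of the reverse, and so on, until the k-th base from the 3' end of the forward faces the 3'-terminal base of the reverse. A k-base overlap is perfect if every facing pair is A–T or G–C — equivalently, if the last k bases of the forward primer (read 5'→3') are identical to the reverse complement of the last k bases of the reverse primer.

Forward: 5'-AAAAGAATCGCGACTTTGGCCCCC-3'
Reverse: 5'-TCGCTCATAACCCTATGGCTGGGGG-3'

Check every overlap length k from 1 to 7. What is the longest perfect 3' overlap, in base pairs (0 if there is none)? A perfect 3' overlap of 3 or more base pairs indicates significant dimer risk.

Last 7 bases (5'→3') — forward …GGCCCCC, reverse …CTGGGGG.
Reverse complement of the reverse primer's last 7 bases: CCCCCAG; its first k bases are the reverse complement of the reverse primer's last k bases, so a perfect k-base overlap needs the forward primer's last k bases to equal them.
Comparing (forward last k vs required): k=1: C vs C ✓; k=2: CC vs CC ✓; k=3: CCC vs CCC ✓; k=4: CCCC vs CCCC ✓; k=5: CCCCC vs CCCCC ✓; k=6: GCCCCC vs CCCCCA ✗; k=7: GGCCCCC vs CCCCCAG ✗.
Perfect overlaps at k = 1, 2, 3, 4, 5; the largest is 5.

Longest perfect overlap: 5 complementary base pairs; significant dimer risk (threshold 3).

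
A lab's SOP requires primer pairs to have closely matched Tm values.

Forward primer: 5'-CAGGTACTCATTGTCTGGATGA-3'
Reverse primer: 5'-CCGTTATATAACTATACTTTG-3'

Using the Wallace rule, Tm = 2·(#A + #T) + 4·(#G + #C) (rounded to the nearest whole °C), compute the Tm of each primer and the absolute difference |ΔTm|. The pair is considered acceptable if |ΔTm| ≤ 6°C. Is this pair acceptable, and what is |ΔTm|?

|ΔTm| = 10°C; the pair is not acceptable.

Forward: A=5 T=7 G=6 C=4 → Tm = 2·12 + 4·10 = 64°C.
Reverse: A=6 T=9 G=2 C=4 → Tm = 2·15 + 4·6 = 54°C.
|ΔTm| = |64 − 54| = 10°C, > 6°C.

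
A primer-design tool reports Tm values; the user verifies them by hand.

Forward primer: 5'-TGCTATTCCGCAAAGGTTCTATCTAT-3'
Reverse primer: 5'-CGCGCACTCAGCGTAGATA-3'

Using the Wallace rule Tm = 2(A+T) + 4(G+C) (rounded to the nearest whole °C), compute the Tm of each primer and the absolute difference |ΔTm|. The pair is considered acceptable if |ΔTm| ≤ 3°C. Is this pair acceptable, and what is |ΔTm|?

Forward: A=6 T=10 G=4 C=6 → Tm = 2·16 + 4·10 = 72°C.
Reverse: A=5 T=3 G=5 C=6 → Tm = 2·8 + 4·11 = 60°C.
|ΔTm| = |72 − 60| = 12°C, > 3°C.

|ΔTm| = 12°C; the pair is not acceptable.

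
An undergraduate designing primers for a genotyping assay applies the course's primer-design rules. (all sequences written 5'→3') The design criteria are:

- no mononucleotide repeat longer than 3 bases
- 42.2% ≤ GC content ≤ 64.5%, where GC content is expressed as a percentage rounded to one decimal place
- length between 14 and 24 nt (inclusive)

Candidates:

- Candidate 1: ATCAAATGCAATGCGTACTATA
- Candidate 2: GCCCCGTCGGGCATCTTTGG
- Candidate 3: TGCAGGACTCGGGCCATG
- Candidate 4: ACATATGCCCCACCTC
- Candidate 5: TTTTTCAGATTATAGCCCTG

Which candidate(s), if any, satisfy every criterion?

None of the candidates satisfy all criteria.

Candidate 1 (22 nt, A=9 T=6 G=3 C=4): longest run = 3 ✓; GC 7/22 = 31.8%, outside 42.2–64.5% ✗; length 22 ✓ — fails.
Candidate 2 (20 nt, A=1 T=5 G=7 C=7): longest run = 4, exceeds 3 ✗; GC 14/20 = 70.0%, outside 42.2–64.5% ✗; length 20 ✓ — fails.
Candidate 3 (18 nt, A=3 T=3 G=7 C=5): longest run = 3 ✓; GC 12/18 = 66.7%, outside 42.2–64.5% ✗; length 18 ✓ — fails.
Candidate 4 (16 nt, A=4 T=3 G=1 C=8): longest run = 4, exceeds 3 ✗; GC 9/16 = 56.3% ✓; length 16 ✓ — fails.
Candidate 5 (20 nt, A=4 T=9 G=3 C=4): longest run = 5, exceeds 3 ✗; GC 7/20 = 35.0%, outside 42.2–64.5% ✗; length 20 ✓ — fails.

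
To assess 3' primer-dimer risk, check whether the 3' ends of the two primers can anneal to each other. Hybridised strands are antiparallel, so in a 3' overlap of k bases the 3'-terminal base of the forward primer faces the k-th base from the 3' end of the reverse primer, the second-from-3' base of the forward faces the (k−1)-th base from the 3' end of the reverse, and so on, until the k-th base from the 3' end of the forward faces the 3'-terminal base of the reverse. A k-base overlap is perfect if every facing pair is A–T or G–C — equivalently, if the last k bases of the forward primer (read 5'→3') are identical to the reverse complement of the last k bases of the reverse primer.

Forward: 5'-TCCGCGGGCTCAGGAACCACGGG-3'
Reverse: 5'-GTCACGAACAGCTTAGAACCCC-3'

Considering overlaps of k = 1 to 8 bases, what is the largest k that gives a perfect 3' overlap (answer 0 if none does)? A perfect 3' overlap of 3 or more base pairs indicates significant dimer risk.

Longest perfect overlap: 3 complementary base pairs; significant dimer risk (threshold 3).

Last 8 bases (5'→3') — forward …ACCACGGG, reverse …AGAACCCC.
Reverse complement of the reverse primer's last 8 bases: GGGGTTCT; its first k bases are the reverse complement of the reverse primer's last k bases, so a perfect k-base overlap needs the forward primer's last k bases to equal them.
Comparing (forward last k vs required): k=1: G vs G ✓; k=2: GG vs GG ✓; k=3: GGG vs GGG ✓; k=4: CGGG vs GGGG ✗; k=5: ACGGG vs GGGGT ✗; k=6: CACGGG vs GGGGTT ✗; k=7: CCACGGG vs GGGGTTC ✗; k=8: ACCACGGG vs GGGGTTCT ✗.
Perfect overlaps at k = 1, 2, 3; the largest is 3.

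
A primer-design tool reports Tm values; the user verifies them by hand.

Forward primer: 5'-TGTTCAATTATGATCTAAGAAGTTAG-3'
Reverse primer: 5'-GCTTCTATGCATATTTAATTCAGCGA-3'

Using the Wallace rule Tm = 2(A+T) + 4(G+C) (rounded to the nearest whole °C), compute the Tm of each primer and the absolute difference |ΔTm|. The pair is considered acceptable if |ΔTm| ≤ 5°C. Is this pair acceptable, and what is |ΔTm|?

|ΔTm| = 4°C; the pair is acceptable.

Forward: A=9 T=10 G=5 C=2 → Tm = 2·19 + 4·7 = 66°C.
Reverse: A=7 T=10 G=4 C=5 → Tm = 2·17 + 4·9 = 70°C.
|ΔTm| = |66 − 70| = 4°C, ≤ 5°C.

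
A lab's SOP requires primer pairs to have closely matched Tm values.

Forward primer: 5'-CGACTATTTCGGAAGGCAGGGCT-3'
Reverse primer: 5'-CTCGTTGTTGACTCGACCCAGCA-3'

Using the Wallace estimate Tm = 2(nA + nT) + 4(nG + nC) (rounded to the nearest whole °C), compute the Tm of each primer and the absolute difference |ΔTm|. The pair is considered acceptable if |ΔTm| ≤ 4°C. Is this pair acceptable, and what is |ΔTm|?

Forward: A=5 T=5 G=8 C=5 → Tm = 2·10 + 4·13 = 72°C.
Reverse: A=4 T=6 G=5 C=8 → Tm = 2·10 + 4·13 = 72°C.
|ΔTm| = |72 − 72| = 0°C, ≤ 4°C.

|ΔTm| = 0°C; the pair is acceptable.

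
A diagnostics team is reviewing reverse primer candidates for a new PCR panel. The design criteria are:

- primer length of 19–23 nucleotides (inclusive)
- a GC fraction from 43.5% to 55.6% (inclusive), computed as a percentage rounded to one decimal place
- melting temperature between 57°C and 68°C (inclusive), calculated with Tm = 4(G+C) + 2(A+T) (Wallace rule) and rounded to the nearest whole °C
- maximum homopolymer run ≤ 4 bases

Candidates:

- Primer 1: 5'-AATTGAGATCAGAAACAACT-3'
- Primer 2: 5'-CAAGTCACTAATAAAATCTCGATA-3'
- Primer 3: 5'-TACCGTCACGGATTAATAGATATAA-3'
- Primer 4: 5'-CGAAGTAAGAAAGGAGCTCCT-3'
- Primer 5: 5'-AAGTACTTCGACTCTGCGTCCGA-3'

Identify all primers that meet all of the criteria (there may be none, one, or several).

Primer 1 (20 nt, A=10 T=4 G=3 C=3): length 20 ✓; GC 6/20 = 30.0%, outside 43.5–55.6% ✗; Tm = 2·14 + 4·6 = 52°C, outside 57–68°C ✗; longest run = 3 ✓ — fails.
Primer 2 (24 nt, A=11 T=6 G=2 C=5): length 24, outside 19–23 ✗; GC 7/24 = 29.2%, outside 43.5–55.6% ✗; Tm = 2·17 + 4·7 = 62°C ✓; longest run = 4 ✓ — fails.
Primer 3 (25 nt, A=10 T=7 G=4 C=4): length 25, outside 19–23 ✗; GC 8/25 = 32.0%, outside 43.5–55.6% ✗; Tm = 2·17 + 4·8 = 66°C ✓; longest run = 2 ✓ — fails.
Primer 4 (21 nt, A=8 T=3 G=6 C=4): length 21 ✓; GC 10/21 = 47.6% ✓; Tm = 2·11 + 4·10 = 62°C ✓; longest run = 3 ✓ — passes.
Primer 5 (23 nt, A=5 T=6 G=5 C=7): length 23 ✓; GC 12/23 = 52.2% ✓; Tm = 2·11 + 4·12 = 70°C, outside 57–68°C ✗; longest run = 2 ✓ — fails.

Primer 4 only.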